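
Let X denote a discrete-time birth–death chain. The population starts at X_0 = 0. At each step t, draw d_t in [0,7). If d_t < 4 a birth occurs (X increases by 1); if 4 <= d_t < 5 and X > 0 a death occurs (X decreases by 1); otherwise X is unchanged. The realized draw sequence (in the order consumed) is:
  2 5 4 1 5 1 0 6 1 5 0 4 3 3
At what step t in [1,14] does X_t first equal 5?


t=0: X=0, d=2 → birth, X_1=1
t=1: X=1, d=5 → hold, X_2=1
t=2: X=1, d=4 → death, X_3=0
t=3: X=0, d=1 → birth, X_4=1
t=4: X=1, d=5 → hold, X_5=1
t=5: X=1, d=1 → birth, X_6=2
t=6: X=2, d=0 → birth, X_7=3
t=7: X=3, d=6 → hold, X_8=3
t=8: X=3, d=1 → birth, X_9=4
t=9: X=4, d=5 → hold, X_10=4
t=10: X=4, d=0 → birth, X_11=5
t=11: X=5, d=4 → death, X_12=4
t=12: X=4, d=3 → birth, X_13=5
t=13: X=5, d=3 → birth, X_14=6

11


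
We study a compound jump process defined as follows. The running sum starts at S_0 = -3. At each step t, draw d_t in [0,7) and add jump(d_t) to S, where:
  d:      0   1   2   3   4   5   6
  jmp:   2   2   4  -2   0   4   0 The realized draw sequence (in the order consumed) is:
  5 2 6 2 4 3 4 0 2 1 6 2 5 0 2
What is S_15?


29

t=0: S=-3, d=5, jump=4, S_1=1
t=1: S=1, d=2, jump=4, S_2=5
t=2: S=5, d=6, jump=0, S_3=5
t=3: S=5, d=2, jump=4, S_4=9
t=4: S=9, d=4, jump=0, S_5=9
t=5: S=9, d=3, jump=-2, S_6=7
t=6: S=7, d=4, jump=0, S_7=7
t=7: S=7, d=0, jump=2, S_8=9
t=8: S=9, d=2, jump=4, S_9=13
t=9: S=13, d=1, jump=2, S_10=15
t=10: S=15, d=6, jump=0, S_11=15
t=11: S=15, d=2, jump=4, S_12=19
t=12: S=19, d=5, jump=4, S_13=23
t=13: S=23, d=0, jump=2, S_14=25
t=14: S=25, d=2, jump=4, S_15=29


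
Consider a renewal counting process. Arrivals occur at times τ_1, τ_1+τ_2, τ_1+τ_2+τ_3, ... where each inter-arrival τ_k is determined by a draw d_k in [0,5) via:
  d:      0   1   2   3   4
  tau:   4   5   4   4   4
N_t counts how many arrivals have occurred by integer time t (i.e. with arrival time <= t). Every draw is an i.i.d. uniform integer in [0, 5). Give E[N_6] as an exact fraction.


Inter-arrival values over d=0..4: [4, 5, 4, 4, 4]
Each d has probability 1/5, so the pmf of τ is: f(4) = 4/5, f(5) = 1/5
Renewal equation for m(n) = E[N_n]: condition on τ_1 = k (if k <= n, one arrival plus a fresh copy on the remaining n−k steps): m(n) = F(n) + Σ_{k<=n} f(k)·m(n−k), where F(n) = P(τ <= n) and m(0) = 0
m(1) = F(1) = 0
m(2) = F(2) = 0
m(3) = F(3) = 0
m(4) = F(4) = 4/5
m(5) = F(5) = 1
m(6) = F(6) = 1
E[N_6] = m(6) = 1

1


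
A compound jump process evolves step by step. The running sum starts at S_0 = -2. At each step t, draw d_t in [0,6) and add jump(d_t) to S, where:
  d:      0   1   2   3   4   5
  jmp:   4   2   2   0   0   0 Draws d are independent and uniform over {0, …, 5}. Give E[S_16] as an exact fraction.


58/3

Outcome values over d=0..5: [4, 2, 2, 0, 0, 0]
Σy = 8, Σy² = 24, M = 6
μ = 8/6 = 4/3,  σ² = 24/6 − (4/3)² = 20/9
E[S_16] = -2 + 16·(4/3) = 58/3


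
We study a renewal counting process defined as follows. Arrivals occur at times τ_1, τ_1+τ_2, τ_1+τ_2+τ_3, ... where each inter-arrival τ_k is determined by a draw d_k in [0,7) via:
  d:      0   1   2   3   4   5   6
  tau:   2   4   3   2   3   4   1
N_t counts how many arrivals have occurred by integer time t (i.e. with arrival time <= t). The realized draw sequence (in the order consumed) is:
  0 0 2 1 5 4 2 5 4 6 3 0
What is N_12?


draw d_1=0: τ_1=2, arrival time A_1=2
draw d_2=0: τ_2=2, arrival time A_2=4
draw d_3=2: τ_3=3, arrival time A_3=7
draw d_4=1: τ_4=4, arrival time A_4=11
draw d_5=5: τ_5=4, arrival time A_5=15
draw d_6=4: τ_6=3, arrival time A_6=18
draw d_7=2: τ_7=3, arrival time A_7=21
draw d_8=5: τ_8=4, arrival time A_8=25
draw d_9=4: τ_9=3, arrival time A_9=28
draw d_10=6: τ_10=1, arrival time A_10=29
draw d_11=3: τ_11=2, arrival time A_11=31
draw d_12=0: τ_12=2, arrival time A_12=33
N_t over t=0..12: 0:0 1:0 2:1 3:1 4:2 5:2 6:2 7:3 8:3 9:3 10:3 11:4 12:4

4


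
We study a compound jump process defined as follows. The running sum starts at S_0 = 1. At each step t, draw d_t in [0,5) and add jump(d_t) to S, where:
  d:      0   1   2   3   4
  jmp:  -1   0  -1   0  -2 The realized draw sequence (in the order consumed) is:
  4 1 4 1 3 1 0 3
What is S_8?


t=0: S=1, d=4, jump=-2, S_1=-1
t=1: S=-1, d=1, jump=0, S_2=-1
t=2: S=-1, d=4, jump=-2, S_3=-3
t=3: S=-3, d=1, jump=0, S_4=-3
t=4: S=-3, d=3, jump=0, S_5=-3
t=5: S=-3, d=1, jump=0, S_6=-3
t=6: S=-3, d=0, jump=-1, S_7=-4
t=7: S=-4, d=3, jump=0, S_8=-4

-4


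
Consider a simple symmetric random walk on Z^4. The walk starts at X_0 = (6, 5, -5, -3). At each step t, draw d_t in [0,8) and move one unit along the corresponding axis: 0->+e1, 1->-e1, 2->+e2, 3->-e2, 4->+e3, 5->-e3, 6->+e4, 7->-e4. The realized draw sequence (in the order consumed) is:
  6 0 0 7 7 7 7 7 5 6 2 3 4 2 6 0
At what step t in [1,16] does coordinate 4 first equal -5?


t=0: X=(6, 5, -5, -3), d=6 → +e4, X_1=(6, 5, -5, -2)
t=1: X=(6, 5, -5, -2), d=0 → +e1, X_2=(7, 5, -5, -2)
t=2: X=(7, 5, -5, -2), d=0 → +e1, X_3=(8, 5, -5, -2)
t=3: X=(8, 5, -5, -2), d=7 → -e4, X_4=(8, 5, -5, -3)
t=4: X=(8, 5, -5, -3), d=7 → -e4, X_5=(8, 5, -5, -4)
t=5: X=(8, 5, -5, -4), d=7 → -e4, X_6=(8, 5, -5, -5)
t=6: X=(8, 5, -5, -5), d=7 → -e4, X_7=(8, 5, -5, -6)
t=7: X=(8, 5, -5, -6), d=7 → -e4, X_8=(8, 5, -5, -7)
t=8: X=(8, 5, -5, -7), d=5 → -e3, X_9=(8, 5, -6, -7)
t=9: X=(8, 5, -6, -7), d=6 → +e4, X_10=(8, 5, -6, -6)
t=10: X=(8, 5, -6, -6), d=2 → +e2, X_11=(8, 6, -6, -6)
t=11: X=(8, 6, -6, -6), d=3 → -e2, X_12=(8, 5, -6, -6)
t=12: X=(8, 5, -6, -6), d=4 → +e3, X_13=(8, 5, -5, -6)
t=13: X=(8, 5, -5, -6), d=2 → +e2, X_14=(8, 6, -5, -6)
t=14: X=(8, 6, -5, -6), d=6 → +e4, X_15=(8, 6, -5, -5)
t=15: X=(8, 6, -5, -5), d=0 → +e1, X_16=(9, 6, -5, -5)

6


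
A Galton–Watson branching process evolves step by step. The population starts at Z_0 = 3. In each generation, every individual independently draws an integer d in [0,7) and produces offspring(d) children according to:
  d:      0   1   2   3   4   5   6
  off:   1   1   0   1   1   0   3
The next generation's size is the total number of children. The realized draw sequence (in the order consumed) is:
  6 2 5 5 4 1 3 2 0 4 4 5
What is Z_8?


gen 0: Z_0=3, draws=[6, 2, 5], offspring=[3, 0, 0], Z_1=3
gen 1: Z_1=3, draws=[5, 4, 1], offspring=[0, 1, 1], Z_2=2
gen 2: Z_2=2, draws=[3, 2], offspring=[1, 0], Z_3=1
gen 3: Z_3=1, draws=[0], offspring=[1], Z_4=1
gen 4: Z_4=1, draws=[4], offspring=[1], Z_5=1
gen 5: Z_5=1, draws=[4], offspring=[1], Z_6=1
gen 6: Z_6=1, draws=[5], offspring=[0], Z_7=0
gen 7: Z_7=0, draws=[], offspring=[], Z_8=0

0


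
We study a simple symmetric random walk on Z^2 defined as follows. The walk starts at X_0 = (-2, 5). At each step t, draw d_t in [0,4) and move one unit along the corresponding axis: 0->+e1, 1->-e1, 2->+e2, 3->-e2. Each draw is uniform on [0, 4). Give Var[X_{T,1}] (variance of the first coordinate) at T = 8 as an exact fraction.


Outcome values over d=0..3: [1, -1, 0, 0]
Σy = 0, Σy² = 2, M = 4
μ = 0/4 = 0,  σ² = 2/4 − (0)² = 1/2
Independent increments: Var[X_8] = 8·σ² = 8·(1/2) = 4

4


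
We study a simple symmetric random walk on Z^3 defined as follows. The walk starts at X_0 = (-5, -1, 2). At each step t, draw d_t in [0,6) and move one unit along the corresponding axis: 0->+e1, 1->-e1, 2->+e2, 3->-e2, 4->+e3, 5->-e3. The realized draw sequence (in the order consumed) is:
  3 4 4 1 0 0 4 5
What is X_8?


(-4, -2, 4)

t=0: X=(-5, -1, 2), d=3 → -e2, X_1=(-5, -2, 2)
t=1: X=(-5, -2, 2), d=4 → +e3, X_2=(-5, -2, 3)
t=2: X=(-5, -2, 3), d=4 → +e3, X_3=(-5, -2, 4)
t=3: X=(-5, -2, 4), d=1 → -e1, X_4=(-6, -2, 4)
t=4: X=(-6, -2, 4), d=0 → +e1, X_5=(-5, -2, 4)
t=5: X=(-5, -2, 4), d=0 → +e1, X_6=(-4, -2, 4)
t=6: X=(-4, -2, 4), d=4 → +e3, X_7=(-4, -2, 5)
t=7: X=(-4, -2, 5), d=5 → -e3, X_8=(-4, -2, 4)


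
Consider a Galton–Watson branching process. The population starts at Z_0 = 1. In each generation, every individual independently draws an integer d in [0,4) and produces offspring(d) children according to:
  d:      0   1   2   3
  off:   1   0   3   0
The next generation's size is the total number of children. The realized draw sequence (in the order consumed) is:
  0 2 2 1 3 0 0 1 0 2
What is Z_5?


gen 0: Z_0=1, draws=[0], offspring=[1], Z_1=1
gen 1: Z_1=1, draws=[2], offspring=[3], Z_2=3
gen 2: Z_2=3, draws=[2, 1, 3], offspring=[3, 0, 0], Z_3=3
gen 3: Z_3=3, draws=[0, 0, 1], offspring=[1, 1, 0], Z_4=2
gen 4: Z_4=2, draws=[0, 2], offspring=[1, 3], Z_5=4

4


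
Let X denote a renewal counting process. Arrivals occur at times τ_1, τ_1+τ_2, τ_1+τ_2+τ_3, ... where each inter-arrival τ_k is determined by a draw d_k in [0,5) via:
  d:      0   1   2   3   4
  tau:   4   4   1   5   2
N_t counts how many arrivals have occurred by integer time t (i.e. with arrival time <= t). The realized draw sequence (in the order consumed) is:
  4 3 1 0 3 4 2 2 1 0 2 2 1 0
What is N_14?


3

draw d_1=4: τ_1=2, arrival time A_1=2
draw d_2=3: τ_2=5, arrival time A_2=7
draw d_3=1: τ_3=4, arrival time A_3=11
draw d_4=0: τ_4=4, arrival time A_4=15
draw d_5=3: τ_5=5, arrival time A_5=20
draw d_6=4: τ_6=2, arrival time A_6=22
draw d_7=2: τ_7=1, arrival time A_7=23
draw d_8=2: τ_8=1, arrival time A_8=24
draw d_9=1: τ_9=4, arrival time A_9=28
draw d_10=0: τ_10=4, arrival time A_10=32
draw d_11=2: τ_11=1, arrival time A_11=33
draw d_12=2: τ_12=1, arrival time A_12=34
draw d_13=1: τ_13=4, arrival time A_13=38
draw d_14=0: τ_14=4, arrival time A_14=42
N_t over t=0..14: 0:0 1:0 2:1 3:1 4:1 5:1 6:1 7:2 8:2 9:2 10:2 11:3 12:3 13:3 14:3


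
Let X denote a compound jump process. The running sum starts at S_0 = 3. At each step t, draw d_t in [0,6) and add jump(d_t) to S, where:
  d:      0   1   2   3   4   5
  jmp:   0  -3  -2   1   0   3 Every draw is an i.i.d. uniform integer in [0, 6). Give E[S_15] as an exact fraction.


Outcome values over d=0..5: [0, -3, -2, 1, 0, 3]
Σy = -1, Σy² = 23, M = 6
μ = -1/6 = -1/6,  σ² = 23/6 − (-1/6)² = 137/36
E[S_15] = 3 + 15·(-1/6) = 1/2

1/2


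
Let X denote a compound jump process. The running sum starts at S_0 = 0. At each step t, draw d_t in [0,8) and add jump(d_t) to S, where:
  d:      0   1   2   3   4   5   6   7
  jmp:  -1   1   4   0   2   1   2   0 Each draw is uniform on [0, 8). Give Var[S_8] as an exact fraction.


Outcome values over d=0..7: [-1, 1, 4, 0, 2, 1, 2, 0]
Σy = 9, Σy² = 27, M = 8
μ = 9/8 = 9/8,  σ² = 27/8 − (9/8)² = 135/64
Independent increments: Var[S_8] = 8·σ² = 8·(135/64) = 135/8

135/8


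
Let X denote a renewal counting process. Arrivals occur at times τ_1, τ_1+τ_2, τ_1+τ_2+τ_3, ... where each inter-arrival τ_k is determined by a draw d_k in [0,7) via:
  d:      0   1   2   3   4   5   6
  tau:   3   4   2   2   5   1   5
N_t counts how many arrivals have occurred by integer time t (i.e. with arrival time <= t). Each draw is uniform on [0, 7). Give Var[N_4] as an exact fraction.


Inter-arrival values over d=0..6: [3, 4, 2, 2, 5, 1, 5]
Each d has probability 1/7, so the pmf of τ is: f(1) = 1/7, f(2) = 2/7, f(3) = 1/7, f(4) = 1/7, f(5) = 2/7
Let p_n(j) = P(N_n = j), with p_0 = [1]. Condition on τ_1: p_n(0) = P(τ > n), and for j >= 1, p_n(j) = Σ_{k<=n} f(k)·p_{n−k}(j−1)
p_1 = [6/7, 1/7]  (j = 0..1)
p_2 = [4/7, 20/49, 1/49]  (j = 0..2)
p_3 = [3/7, 23/49, 34/343, 1/343]  (j = 0..3)
p_4 = [2/7, 24/49, 10/49, 48/2401, 1/2401]  (j = 0..4)
E[N_4] = Σ j·p_4(j) = 2304/2401;  E[N_4²] = Σ j²·p_4(j) = 512/343
Var[N_4] = 512/343 − (2304/2401)² = 3296768/5764801

3296768/5764801


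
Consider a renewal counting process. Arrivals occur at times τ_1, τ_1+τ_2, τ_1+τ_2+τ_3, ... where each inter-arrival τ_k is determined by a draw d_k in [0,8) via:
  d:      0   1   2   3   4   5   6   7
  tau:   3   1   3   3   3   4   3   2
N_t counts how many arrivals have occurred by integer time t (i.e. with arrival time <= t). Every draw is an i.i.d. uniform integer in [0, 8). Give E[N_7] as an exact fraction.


4837497/2097152

Inter-arrival values over d=0..7: [3, 1, 3, 3, 3, 4, 3, 2]
Each d has probability 1/8, so the pmf of τ is: f(1) = 1/8, f(2) = 1/8, f(3) = 5/8, f(4) = 1/8
Renewal equation for m(n) = E[N_n]: condition on τ_1 = k (if k <= n, one arrival plus a fresh copy on the remaining n−k steps): m(n) = F(n) + Σ_{k<=n} f(k)·m(n−k), where F(n) = P(τ <= n) and m(0) = 0
m(1) = F(1) = 1/8
m(2) = F(2) + f(1)·m(1) = 1/4 + 1/8·1/8 = 17/64
m(3) = F(3) + f(1)·m(2) + f(2)·m(1) = 7/8 + 1/8·17/64 + 1/8·1/8 = 473/512
m(4) = F(4) + f(1)·m(3) + f(2)·m(2) + f(3)·m(1) = 1 + 1/8·473/512 + 1/8·17/64 + 5/8·1/8 = 5025/4096
m(5) = F(5) + f(1)·m(4) + f(2)·m(3) + f(3)·m(2) + f(4)·m(1) = 1 + 1/8·5025/4096 + 1/8·473/512 + 5/8·17/64 + 1/8·1/8 = 47529/32768
m(6) = F(6) + f(1)·m(5) + f(2)·m(4) + f(3)·m(3) + f(4)·m(2) = 1 + 1/8·47529/32768 + 1/8·5025/4096 + 5/8·473/512 + 1/8·17/64 = 509937/262144
m(7) = F(7) + f(1)·m(6) + f(2)·m(5) + f(3)·m(4) + f(4)·m(3) = 1 + 1/8·509937/262144 + 1/8·47529/32768 + 5/8·5025/4096 + 1/8·473/512 = 4837497/2097152
E[N_7] = m(7) = 4837497/2097152


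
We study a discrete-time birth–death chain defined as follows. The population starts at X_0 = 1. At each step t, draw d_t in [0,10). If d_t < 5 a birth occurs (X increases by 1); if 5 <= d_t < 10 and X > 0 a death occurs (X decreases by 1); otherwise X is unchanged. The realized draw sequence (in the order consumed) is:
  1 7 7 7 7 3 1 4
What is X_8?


3

t=0: X=1, d=1 → birth, X_1=2
t=1: X=2, d=7 → death, X_2=1
t=2: X=1, d=7 → death, X_3=0
t=3: X=0, d=7 → hold, X_4=0
t=4: X=0, d=7 → hold, X_5=0
t=5: X=0, d=3 → birth, X_6=1
t=6: X=1, d=1 → birth, X_7=2
t=7: X=2, d=4 → birth, X_8=3


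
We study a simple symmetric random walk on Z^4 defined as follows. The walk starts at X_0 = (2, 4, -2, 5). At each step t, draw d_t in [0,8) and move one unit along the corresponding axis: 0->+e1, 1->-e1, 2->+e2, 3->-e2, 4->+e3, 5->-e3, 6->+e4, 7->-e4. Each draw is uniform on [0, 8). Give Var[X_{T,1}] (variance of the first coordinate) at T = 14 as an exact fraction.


Outcome values over d=0..7: [1, -1, 0, 0, 0, 0, 0, 0]
Σy = 0, Σy² = 2, M = 8
μ = 0/8 = 0,  σ² = 2/8 − (0)² = 1/4
Independent increments: Var[X_14] = 14·σ² = 14·(1/4) = 7/2

7/2


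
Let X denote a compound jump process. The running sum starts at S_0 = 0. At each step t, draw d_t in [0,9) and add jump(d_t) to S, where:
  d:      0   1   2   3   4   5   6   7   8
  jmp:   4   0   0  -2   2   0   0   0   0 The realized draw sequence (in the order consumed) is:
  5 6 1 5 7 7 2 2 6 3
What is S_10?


-2

t=0: S=0, d=5, jump=0, S_1=0
t=1: S=0, d=6, jump=0, S_2=0
t=2: S=0, d=1, jump=0, S_3=0
t=3: S=0, d=5, jump=0, S_4=0
t=4: S=0, d=7, jump=0, S_5=0
t=5: S=0, d=7, jump=0, S_6=0
t=6: S=0, d=2, jump=0, S_7=0
t=7: S=0, d=2, jump=0, S_8=0
t=8: S=0, d=6, jump=0, S_9=0
t=9: S=0, d=3, jump=-2, S_10=-2


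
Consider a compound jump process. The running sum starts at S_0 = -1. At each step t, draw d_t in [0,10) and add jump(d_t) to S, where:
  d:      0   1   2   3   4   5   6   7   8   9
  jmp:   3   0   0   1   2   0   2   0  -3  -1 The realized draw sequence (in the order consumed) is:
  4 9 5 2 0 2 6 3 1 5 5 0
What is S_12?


9

t=0: S=-1, d=4, jump=2, S_1=1
t=1: S=1, d=9, jump=-1, S_2=0
t=2: S=0, d=5, jump=0, S_3=0
t=3: S=0, d=2, jump=0, S_4=0
t=4: S=0, d=0, jump=3, S_5=3
t=5: S=3, d=2, jump=0, S_6=3
t=6: S=3, d=6, jump=2, S_7=5
t=7: S=5, d=3, jump=1, S_8=6
t=8: S=6, d=1, jump=0, S_9=6
t=9: S=6, d=5, jump=0, S_10=6
t=10: S=6, d=5, jump=0, S_11=6
t=11: S=6, d=0, jump=3, S_12=9


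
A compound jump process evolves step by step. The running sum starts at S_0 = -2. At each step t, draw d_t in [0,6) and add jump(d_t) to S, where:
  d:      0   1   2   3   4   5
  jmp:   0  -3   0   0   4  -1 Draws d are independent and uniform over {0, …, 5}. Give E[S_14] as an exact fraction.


Outcome values over d=0..5: [0, -3, 0, 0, 4, -1]
Σy = 0, Σy² = 26, M = 6
μ = 0/6 = 0,  σ² = 26/6 − (0)² = 13/3
E[S_14] = -2 + 14·(0) = -2

-2


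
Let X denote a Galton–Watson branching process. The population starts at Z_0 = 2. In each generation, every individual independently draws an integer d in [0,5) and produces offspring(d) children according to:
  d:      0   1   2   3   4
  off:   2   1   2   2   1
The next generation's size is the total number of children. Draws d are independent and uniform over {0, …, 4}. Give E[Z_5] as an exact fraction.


Outcome values over d=0..4: [2, 1, 2, 2, 1]
Σy = 8, Σy² = 14, M = 5
μ = 8/5 = 8/5,  σ² = 14/5 − (8/5)² = 6/25
E[Z_0] = 2
E[Z_1] = 8/5·E[Z_0] = 16/5
E[Z_2] = 8/5·E[Z_1] = 128/25
E[Z_3] = 8/5·E[Z_2] = 1024/125
E[Z_4] = 8/5·E[Z_3] = 8192/625
E[Z_5] = 8/5·E[Z_4] = 65536/3125

65536/3125


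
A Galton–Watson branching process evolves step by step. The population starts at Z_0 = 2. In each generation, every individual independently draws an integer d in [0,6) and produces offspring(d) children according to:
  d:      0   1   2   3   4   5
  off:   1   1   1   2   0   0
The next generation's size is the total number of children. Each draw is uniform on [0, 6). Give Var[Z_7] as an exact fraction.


Outcome values over d=0..5: [1, 1, 1, 2, 0, 0]
Σy = 5, Σy² = 7, M = 6
μ = 5/6 = 5/6,  σ² = 7/6 − (5/6)² = 17/36
V_0 = 0, E_0 = 2
V_1 = 17/36·E_0 + (5/6)²·V_0 = 17/18;  E_1 = 5/3
V_2 = 17/36·E_1 + (5/6)²·V_1 = 935/648;  E_2 = 25/18
V_3 = 17/36·E_2 + (5/6)²·V_2 = 38675/23328;  E_3 = 125/108
V_4 = 17/36·E_3 + (5/6)²·V_3 = 1425875/839808;  E_4 = 625/648
V_5 = 17/36·E_4 + (5/6)²·V_4 = 49416875/30233088;  E_5 = 3125/3888
V_6 = 17/36·E_5 + (5/6)²·V_5 = 1648521875/1088391168;  E_6 = 15625/23328
V_7 = 17/36·E_6 + (5/6)²·V_6 = 53606046875/39182082048;  E_7 = 78125/139968

53606046875/39182082048


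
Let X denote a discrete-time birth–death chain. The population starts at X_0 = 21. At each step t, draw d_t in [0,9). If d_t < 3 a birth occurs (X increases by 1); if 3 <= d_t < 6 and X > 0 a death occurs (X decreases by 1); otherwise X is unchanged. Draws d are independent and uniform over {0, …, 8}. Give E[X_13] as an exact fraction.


21

X can drop by at most 1 per step and X_0 = 21 > T = 13, so X_t >= 21 − t >= 8 > 0 for every t <= 13: the floor at 0 (the 'and X > 0' condition) never binds. Hence X_13 = X_0 + Σ_{t<13} Y_t with i.i.d. increments Y_t = y(d_t) ∈ {+1, −1, 0}.
Outcome values over d=0..8: [1, 1, 1, -1, -1, -1, 0, 0, 0]
Σy = 0, Σy² = 6, M = 9
μ = 0/9 = 0,  σ² = 6/9 − (0)² = 2/3
E[X_13] = 21 + 13·(0) = 21


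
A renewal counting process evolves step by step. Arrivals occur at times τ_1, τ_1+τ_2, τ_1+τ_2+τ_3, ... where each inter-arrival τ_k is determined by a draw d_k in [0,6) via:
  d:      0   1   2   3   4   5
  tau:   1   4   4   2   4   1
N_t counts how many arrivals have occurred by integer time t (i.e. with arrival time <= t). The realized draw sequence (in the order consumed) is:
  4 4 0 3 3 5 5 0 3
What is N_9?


draw d_1=4: τ_1=4, arrival time A_1=4
draw d_2=4: τ_2=4, arrival time A_2=8
draw d_3=0: τ_3=1, arrival time A_3=9
draw d_4=3: τ_4=2, arrival time A_4=11
draw d_5=3: τ_5=2, arrival time A_5=13
draw d_6=5: τ_6=1, arrival time A_6=14
draw d_7=5: τ_7=1, arrival time A_7=15
draw d_8=0: τ_8=1, arrival time A_8=16
draw d_9=3: τ_9=2, arrival time A_9=18
N_t over t=0..9: 0:0 1:0 2:0 3:0 4:1 5:1 6:1 7:1 8:2 9:3

3


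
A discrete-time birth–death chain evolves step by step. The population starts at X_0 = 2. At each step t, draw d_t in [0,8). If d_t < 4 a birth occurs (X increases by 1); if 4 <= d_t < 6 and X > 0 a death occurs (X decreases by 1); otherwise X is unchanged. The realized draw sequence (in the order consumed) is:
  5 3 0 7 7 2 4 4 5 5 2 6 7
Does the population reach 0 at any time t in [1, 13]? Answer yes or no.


yes

t=0: X=2, d=5 → death, X_1=1
t=1: X=1, d=3 → birth, X_2=2
t=2: X=2, d=0 → birth, X_3=3
t=3: X=3, d=7 → hold, X_4=3
t=4: X=3, d=7 → hold, X_5=3
t=5: X=3, d=2 → birth, X_6=4
t=6: X=4, d=4 → death, X_7=3
t=7: X=3, d=4 → death, X_8=2
t=8: X=2, d=5 → death, X_9=1
t=9: X=1, d=5 → death, X_10=0
t=10: X=0, d=2 → birth, X_11=1
t=11: X=1, d=6 → hold, X_12=1
t=12: X=1, d=7 → hold, X_13=1


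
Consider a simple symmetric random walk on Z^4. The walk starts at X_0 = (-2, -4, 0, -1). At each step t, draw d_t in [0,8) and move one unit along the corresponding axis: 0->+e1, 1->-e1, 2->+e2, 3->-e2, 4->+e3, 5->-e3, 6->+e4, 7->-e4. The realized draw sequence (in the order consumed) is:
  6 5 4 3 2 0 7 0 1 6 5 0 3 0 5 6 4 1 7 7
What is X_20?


t=0: X=(-2, -4, 0, -1), d=6 → +e4, X_1=(-2, -4, 0, 0)
t=1: X=(-2, -4, 0, 0), d=5 → -e3, X_2=(-2, -4, -1, 0)
t=2: X=(-2, -4, -1, 0), d=4 → +e3, X_3=(-2, -4, 0, 0)
t=3: X=(-2, -4, 0, 0), d=3 → -e2, X_4=(-2, -5, 0, 0)
t=4: X=(-2, -5, 0, 0), d=2 → +e2, X_5=(-2, -4, 0, 0)
t=5: X=(-2, -4, 0, 0), d=0 → +e1, X_6=(-1, -4, 0, 0)
t=6: X=(-1, -4, 0, 0), d=7 → -e4, X_7=(-1, -4, 0, -1)
t=7: X=(-1, -4, 0, -1), d=0 → +e1, X_8=(0, -4, 0, -1)
t=8: X=(0, -4, 0, -1), d=1 → -e1, X_9=(-1, -4, 0, -1)
t=9: X=(-1, -4, 0, -1), d=6 → +e4, X_10=(-1, -4, 0, 0)
t=10: X=(-1, -4, 0, 0), d=5 → -e3, X_11=(-1, -4, -1, 0)
t=11: X=(-1, -4, -1, 0), d=0 → +e1, X_12=(0, -4, -1, 0)
t=12: X=(0, -4, -1, 0), d=3 → -e2, X_13=(0, -5, -1, 0)
t=13: X=(0, -5, -1, 0), d=0 → +e1, X_14=(1, -5, -1, 0)
t=14: X=(1, -5, -1, 0), d=5 → -e3, X_15=(1, -5, -2, 0)
t=15: X=(1, -5, -2, 0), d=6 → +e4, X_16=(1, -5, -2, 1)
t=16: X=(1, -5, -2, 1), d=4 → +e3, X_17=(1, -5, -1, 1)
t=17: X=(1, -5, -1, 1), d=1 → -e1, X_18=(0, -5, -1, 1)
t=18: X=(0, -5, -1, 1), d=7 → -e4, X_19=(0, -5, -1, 0)
t=19: X=(0, -5, -1, 0), d=7 → -e4, X_20=(0, -5, -1, -1)

(0, -5, -1, -1)


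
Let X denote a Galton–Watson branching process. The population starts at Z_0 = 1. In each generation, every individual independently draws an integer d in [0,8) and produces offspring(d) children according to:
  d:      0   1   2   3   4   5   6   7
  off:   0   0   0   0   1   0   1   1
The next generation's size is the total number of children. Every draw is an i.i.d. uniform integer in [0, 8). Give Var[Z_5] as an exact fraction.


Outcome values over d=0..7: [0, 0, 0, 0, 1, 0, 1, 1]
Σy = 3, Σy² = 3, M = 8
μ = 3/8 = 3/8,  σ² = 3/8 − (3/8)² = 15/64
V_0 = 0, E_0 = 1
V_1 = 15/64·E_0 + (3/8)²·V_0 = 15/64;  E_1 = 3/8
V_2 = 15/64·E_1 + (3/8)²·V_1 = 495/4096;  E_2 = 9/64
V_3 = 15/64·E_2 + (3/8)²·V_2 = 13095/262144;  E_3 = 27/512
V_4 = 15/64·E_3 + (3/8)²·V_3 = 325215/16777216;  E_4 = 81/4096
V_5 = 15/64·E_4 + (3/8)²·V_4 = 7903575/1073741824;  E_5 = 243/32768

7903575/1073741824


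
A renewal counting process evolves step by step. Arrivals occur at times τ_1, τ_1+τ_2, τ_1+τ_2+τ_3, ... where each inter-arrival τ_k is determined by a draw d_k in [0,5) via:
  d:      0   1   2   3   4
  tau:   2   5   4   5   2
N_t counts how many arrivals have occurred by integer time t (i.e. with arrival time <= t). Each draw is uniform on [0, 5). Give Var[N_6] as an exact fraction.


5696/15625

Inter-arrival values over d=0..4: [2, 5, 4, 5, 2]
Each d has probability 1/5, so the pmf of τ is: f(2) = 2/5, f(4) = 1/5, f(5) = 2/5
Let p_n(j) = P(N_n = j), with p_0 = [1]. Condition on τ_1: p_n(0) = P(τ > n), and for j >= 1, p_n(j) = Σ_{k<=n} f(k)·p_{n−k}(j−1)
p_1 = [1]  (j = 0)
p_2 = [3/5, 2/5]  (j = 0..1)
p_3 = [3/5, 2/5]  (j = 0..1)
p_4 = [2/5, 11/25, 4/25]  (j = 0..2)
p_5 = [0, 21/25, 4/25]  (j = 0..2)
p_6 = [0, 17/25, 32/125, 8/125]  (j = 0..3)
E[N_6] = Σ j·p_6(j) = 173/125;  E[N_6²] = Σ j²·p_6(j) = 57/25
Var[N_6] = 57/25 − (173/125)² = 5696/15625


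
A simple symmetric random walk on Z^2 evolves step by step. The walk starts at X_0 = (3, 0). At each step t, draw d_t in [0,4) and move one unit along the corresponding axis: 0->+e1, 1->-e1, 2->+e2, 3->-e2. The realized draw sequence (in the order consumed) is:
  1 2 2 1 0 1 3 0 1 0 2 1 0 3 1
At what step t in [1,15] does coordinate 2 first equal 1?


t=0: X=(3, 0), d=1 → -e1, X_1=(2, 0)
t=1: X=(2, 0), d=2 → +e2, X_2=(2, 1)
t=2: X=(2, 1), d=2 → +e2, X_3=(2, 2)
t=3: X=(2, 2), d=1 → -e1, X_4=(1, 2)
t=4: X=(1, 2), d=0 → +e1, X_5=(2, 2)
t=5: X=(2, 2), d=1 → -e1, X_6=(1, 2)
t=6: X=(1, 2), d=3 → -e2, X_7=(1, 1)
t=7: X=(1, 1), d=0 → +e1, X_8=(2, 1)
t=8: X=(2, 1), d=1 → -e1, X_9=(1, 1)
t=9: X=(1, 1), d=0 → +e1, X_10=(2, 1)
t=10: X=(2, 1), d=2 → +e2, X_11=(2, 2)
t=11: X=(2, 2), d=1 → -e1, X_12=(1, 2)
t=12: X=(1, 2), d=0 → +e1, X_13=(2, 2)
t=13: X=(2, 2), d=3 → -e2, X_14=(2, 1)
t=14: X=(2, 1), d=1 → -e1, X_15=(1, 1)

2


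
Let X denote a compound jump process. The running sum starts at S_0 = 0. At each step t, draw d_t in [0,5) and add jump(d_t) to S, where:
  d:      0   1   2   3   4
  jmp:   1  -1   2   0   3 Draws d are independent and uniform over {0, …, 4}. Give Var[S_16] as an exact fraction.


32

Outcome values over d=0..4: [1, -1, 2, 0, 3]
Σy = 5, Σy² = 15, M = 5
μ = 5/5 = 1,  σ² = 15/5 − (1)² = 2
Independent increments: Var[S_16] = 16·σ² = 16·(2) = 32


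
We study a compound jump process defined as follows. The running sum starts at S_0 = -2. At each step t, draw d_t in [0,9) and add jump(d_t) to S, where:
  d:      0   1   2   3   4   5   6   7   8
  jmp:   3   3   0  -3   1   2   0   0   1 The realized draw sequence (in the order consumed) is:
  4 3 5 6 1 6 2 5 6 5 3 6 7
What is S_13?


t=0: S=-2, d=4, jump=1, S_1=-1
t=1: S=-1, d=3, jump=-3, S_2=-4
t=2: S=-4, d=5, jump=2, S_3=-2
t=3: S=-2, d=6, jump=0, S_4=-2
t=4: S=-2, d=1, jump=3, S_5=1
t=5: S=1, d=6, jump=0, S_6=1
t=6: S=1, d=2, jump=0, S_7=1
t=7: S=1, d=5, jump=2, S_8=3
t=8: S=3, d=6, jump=0, S_9=3
t=9: S=3, d=5, jump=2, S_10=5
t=10: S=5, d=3, jump=-3, S_11=2
t=11: S=2, d=6, jump=0, S_12=2
t=12: S=2, d=7, jump=0, S_13=2

2


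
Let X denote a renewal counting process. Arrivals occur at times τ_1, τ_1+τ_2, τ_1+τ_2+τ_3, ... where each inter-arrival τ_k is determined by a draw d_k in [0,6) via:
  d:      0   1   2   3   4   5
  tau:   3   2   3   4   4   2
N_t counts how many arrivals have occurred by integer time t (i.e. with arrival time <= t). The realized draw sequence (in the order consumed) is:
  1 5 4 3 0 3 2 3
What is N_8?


3

draw d_1=1: τ_1=2, arrival time A_1=2
draw d_2=5: τ_2=2, arrival time A_2=4
draw d_3=4: τ_3=4, arrival time A_3=8
draw d_4=3: τ_4=4, arrival time A_4=12
draw d_5=0: τ_5=3, arrival time A_5=15
draw d_6=3: τ_6=4, arrival time A_6=19
draw d_7=2: τ_7=3, arrival time A_7=22
draw d_8=3: τ_8=4, arrival time A_8=26
N_t over t=0..8: 0:0 1:0 2:1 3:1 4:2 5:2 6:2 7:2 8:3


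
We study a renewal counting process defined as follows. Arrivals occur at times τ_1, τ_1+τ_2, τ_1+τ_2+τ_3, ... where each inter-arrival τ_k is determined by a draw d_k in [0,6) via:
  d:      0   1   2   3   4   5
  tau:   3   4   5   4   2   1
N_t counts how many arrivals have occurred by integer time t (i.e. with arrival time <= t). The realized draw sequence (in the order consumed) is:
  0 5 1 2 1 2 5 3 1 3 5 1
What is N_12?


3

draw d_1=0: τ_1=3, arrival time A_1=3
draw d_2=5: τ_2=1, arrival time A_2=4
draw d_3=1: τ_3=4, arrival time A_3=8
draw d_4=2: τ_4=5, arrival time A_4=13
draw d_5=1: τ_5=4, arrival time A_5=17
draw d_6=2: τ_6=5, arrival time A_6=22
draw d_7=5: τ_7=1, arrival time A_7=23
draw d_8=3: τ_8=4, arrival time A_8=27
draw d_9=1: τ_9=4, arrival time A_9=31
draw d_10=3: τ_10=4, arrival time A_10=35
draw d_11=5: τ_11=1, arrival time A_11=36
draw d_12=1: τ_12=4, arrival time A_12=40
N_t over t=0..12: 0:0 1:0 2:0 3:1 4:2 5:2 6:2 7:2 8:3 9:3 10:3 11:3 12:3


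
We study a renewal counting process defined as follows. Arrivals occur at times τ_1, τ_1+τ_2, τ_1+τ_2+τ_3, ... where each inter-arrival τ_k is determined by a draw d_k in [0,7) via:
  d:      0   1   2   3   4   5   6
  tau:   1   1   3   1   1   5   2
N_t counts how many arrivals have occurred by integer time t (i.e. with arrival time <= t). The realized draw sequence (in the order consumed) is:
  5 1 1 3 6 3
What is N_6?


draw d_1=5: τ_1=5, arrival time A_1=5
draw d_2=1: τ_2=1, arrival time A_2=6
draw d_3=1: τ_3=1, arrival time A_3=7
draw d_4=3: τ_4=1, arrival time A_4=8
draw d_5=6: τ_5=2, arrival time A_5=10
draw d_6=3: τ_6=1, arrival time A_6=11
N_t over t=0..6: 0:0 1:0 2:0 3:0 4:0 5:1 6:2

2


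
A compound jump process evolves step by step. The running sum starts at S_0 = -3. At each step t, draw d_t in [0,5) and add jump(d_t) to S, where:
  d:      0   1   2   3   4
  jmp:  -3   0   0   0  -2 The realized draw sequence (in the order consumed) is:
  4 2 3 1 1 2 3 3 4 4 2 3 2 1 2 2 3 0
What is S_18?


t=0: S=-3, d=4, jump=-2, S_1=-5
t=1: S=-5, d=2, jump=0, S_2=-5
t=2: S=-5, d=3, jump=0, S_3=-5
t=3: S=-5, d=1, jump=0, S_4=-5
t=4: S=-5, d=1, jump=0, S_5=-5
t=5: S=-5, d=2, jump=0, S_6=-5
t=6: S=-5, d=3, jump=0, S_7=-5
t=7: S=-5, d=3, jump=0, S_8=-5
t=8: S=-5, d=4, jump=-2, S_9=-7
t=9: S=-7, d=4, jump=-2, S_10=-9
t=10: S=-9, d=2, jump=0, S_11=-9
t=11: S=-9, d=3, jump=0, S_12=-9
t=12: S=-9, d=2, jump=0, S_13=-9
t=13: S=-9, d=1, jump=0, S_14=-9
t=14: S=-9, d=2, jump=0, S_15=-9
t=15: S=-9, d=2, jump=0, S_16=-9
t=16: S=-9, d=3, jump=0, S_17=-9
t=17: S=-9, d=0, jump=-3, S_18=-12

-12


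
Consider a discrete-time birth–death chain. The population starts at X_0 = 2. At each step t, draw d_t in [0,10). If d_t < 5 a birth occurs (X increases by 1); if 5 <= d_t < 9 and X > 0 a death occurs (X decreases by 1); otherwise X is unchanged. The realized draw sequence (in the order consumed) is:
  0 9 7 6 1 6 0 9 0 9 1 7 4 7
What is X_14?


t=0: X=2, d=0 → birth, X_1=3
t=1: X=3, d=9 → hold, X_2=3
t=2: X=3, d=7 → death, X_3=2
t=3: X=2, d=6 → death, X_4=1
t=4: X=1, d=1 → birth, X_5=2
t=5: X=2, d=6 → death, X_6=1
t=6: X=1, d=0 → birth, X_7=2
t=7: X=2, d=9 → hold, X_8=2
t=8: X=2, d=0 → birth, X_9=3
t=9: X=3, d=9 → hold, X_10=3
t=10: X=3, d=1 → birth, X_11=4
t=11: X=4, d=7 → death, X_12=3
t=12: X=3, d=4 → birth, X_13=4
t=13: X=4, d=7 → death, X_14=3

3


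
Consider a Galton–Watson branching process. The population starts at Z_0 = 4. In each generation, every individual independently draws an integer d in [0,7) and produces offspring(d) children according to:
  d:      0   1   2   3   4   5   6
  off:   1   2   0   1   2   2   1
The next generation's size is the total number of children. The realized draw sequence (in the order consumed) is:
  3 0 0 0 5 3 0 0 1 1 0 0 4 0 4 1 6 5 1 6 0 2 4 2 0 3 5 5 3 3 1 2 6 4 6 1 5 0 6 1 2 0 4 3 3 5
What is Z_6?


18

gen 0: Z_0=4, draws=[3, 0, 0, 0], offspring=[1, 1, 1, 1], Z_1=4
gen 1: Z_1=4, draws=[5, 3, 0, 0], offspring=[2, 1, 1, 1], Z_2=5
gen 2: Z_2=5, draws=[1, 1, 0, 0, 4], offspring=[2, 2, 1, 1, 2], Z_3=8
gen 3: Z_3=8, draws=[0, 4, 1, 6, 5, 1, 6, 0], offspring=[1, 2, 2, 1, 2, 2, 1, 1], Z_4=12
gen 4: Z_4=12, draws=[2, 4, 2, 0, 3, 5, 5, 3, 3, 1, 2, 6], offspring=[0, 2, 0, 1, 1, 2, 2, 1, 1, 2, 0, 1], Z_5=13
gen 5: Z_5=13, draws=[4, 6, 1, 5, 0, 6, 1, 2, 0, 4, 3, 3, 5], offspring=[2, 1, 2, 2, 1, 1, 2, 0, 1, 2, 1, 1, 2], Z_6=18


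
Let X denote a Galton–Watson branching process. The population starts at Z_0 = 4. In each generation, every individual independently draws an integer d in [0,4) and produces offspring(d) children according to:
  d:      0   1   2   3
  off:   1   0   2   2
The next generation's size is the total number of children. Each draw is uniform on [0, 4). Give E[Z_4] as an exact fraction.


Outcome values over d=0..3: [1, 0, 2, 2]
Σy = 5, Σy² = 9, M = 4
μ = 5/4 = 5/4,  σ² = 9/4 − (5/4)² = 11/16
E[Z_0] = 4
E[Z_1] = 5/4·E[Z_0] = 5
E[Z_2] = 5/4·E[Z_1] = 25/4
E[Z_3] = 5/4·E[Z_2] = 125/16
E[Z_4] = 5/4·E[Z_3] = 625/64

625/64


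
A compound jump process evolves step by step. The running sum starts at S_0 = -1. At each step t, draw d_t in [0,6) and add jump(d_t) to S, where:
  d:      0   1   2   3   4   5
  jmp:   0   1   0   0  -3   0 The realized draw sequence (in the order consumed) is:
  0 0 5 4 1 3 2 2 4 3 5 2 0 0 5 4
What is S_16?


t=0: S=-1, d=0, jump=0, S_1=-1
t=1: S=-1, d=0, jump=0, S_2=-1
t=2: S=-1, d=5, jump=0, S_3=-1
t=3: S=-1, d=4, jump=-3, S_4=-4
t=4: S=-4, d=1, jump=1, S_5=-3
t=5: S=-3, d=3, jump=0, S_6=-3
t=6: S=-3, d=2, jump=0, S_7=-3
t=7: S=-3, d=2, jump=0, S_8=-3
t=8: S=-3, d=4, jump=-3, S_9=-6
t=9: S=-6, d=3, jump=0, S_10=-6
t=10: S=-6, d=5, jump=0, S_11=-6
t=11: S=-6, d=2, jump=0, S_12=-6
t=12: S=-6, d=0, jump=0, S_13=-6
t=13: S=-6, d=0, jump=0, S_14=-6
t=14: S=-6, d=5, jump=0, S_15=-6
t=15: S=-6, d=4, jump=-3, S_16=-9

-9


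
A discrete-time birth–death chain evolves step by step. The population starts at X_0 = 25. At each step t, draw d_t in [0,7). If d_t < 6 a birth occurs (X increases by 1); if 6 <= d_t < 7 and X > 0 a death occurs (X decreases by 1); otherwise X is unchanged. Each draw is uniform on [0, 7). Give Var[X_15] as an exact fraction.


X can drop by at most 1 per step and X_0 = 25 > T = 15, so X_t >= 25 − t >= 10 > 0 for every t <= 15: the floor at 0 (the 'and X > 0' condition) never binds. Hence X_15 = X_0 + Σ_{t<15} Y_t with i.i.d. increments Y_t = y(d_t) ∈ {+1, −1, 0}.
Outcome values over d=0..6: [1, 1, 1, 1, 1, 1, -1]
Σy = 5, Σy² = 7, M = 7
μ = 5/7 = 5/7,  σ² = 7/7 − (5/7)² = 24/49
Independent increments: Var[X_15] = 15·σ² = 15·(24/49) = 360/49

360/49


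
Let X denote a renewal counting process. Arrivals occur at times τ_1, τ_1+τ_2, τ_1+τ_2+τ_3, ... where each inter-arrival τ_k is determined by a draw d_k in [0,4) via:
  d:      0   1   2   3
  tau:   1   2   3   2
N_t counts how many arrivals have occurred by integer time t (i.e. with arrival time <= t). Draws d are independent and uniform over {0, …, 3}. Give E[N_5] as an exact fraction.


Inter-arrival values over d=0..3: [1, 2, 3, 2]
Each d has probability 1/4, so the pmf of τ is: f(1) = 1/4, f(2) = 1/2, f(3) = 1/4
Renewal equation for m(n) = E[N_n]: condition on τ_1 = k (if k <= n, one arrival plus a fresh copy on the remaining n−k steps): m(n) = F(n) + Σ_{k<=n} f(k)·m(n−k), where F(n) = P(τ <= n) and m(0) = 0
m(1) = F(1) = 1/4
m(2) = F(2) + f(1)·m(1) = 3/4 + 1/4·1/4 = 13/16
m(3) = F(3) + f(1)·m(2) + f(2)·m(1) = 1 + 1/4·13/16 + 1/2·1/4 = 85/64
m(4) = F(4) + f(1)·m(3) + f(2)·m(2) + f(3)·m(1) = 1 + 1/4·85/64 + 1/2·13/16 + 1/4·1/4 = 461/256
m(5) = F(5) + f(1)·m(4) + f(2)·m(3) + f(3)·m(2) = 1 + 1/4·461/256 + 1/2·85/64 + 1/4·13/16 = 2373/1024
E[N_5] = m(5) = 2373/1024

2373/1024


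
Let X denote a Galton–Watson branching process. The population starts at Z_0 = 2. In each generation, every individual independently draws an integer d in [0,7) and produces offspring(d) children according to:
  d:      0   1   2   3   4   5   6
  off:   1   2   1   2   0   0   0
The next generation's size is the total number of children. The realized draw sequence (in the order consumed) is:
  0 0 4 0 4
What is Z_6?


0

gen 0: Z_0=2, draws=[0, 0], offspring=[1, 1], Z_1=2
gen 1: Z_1=2, draws=[4, 0], offspring=[0, 1], Z_2=1
gen 2: Z_2=1, draws=[4], offspring=[0], Z_3=0
gen 3: Z_3=0, draws=[], offspring=[], Z_4=0
gen 4: Z_4=0, draws=[], offspring=[], Z_5=0
gen 5: Z_5=0, draws=[], offspring=[], Z_6=0


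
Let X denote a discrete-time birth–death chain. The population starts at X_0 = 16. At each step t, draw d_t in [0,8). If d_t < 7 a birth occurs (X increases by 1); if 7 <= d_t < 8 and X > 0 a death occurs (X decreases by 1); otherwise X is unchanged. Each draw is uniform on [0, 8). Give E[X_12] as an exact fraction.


X can drop by at most 1 per step and X_0 = 16 > T = 12, so X_t >= 16 − t >= 4 > 0 for every t <= 12: the floor at 0 (the 'and X > 0' condition) never binds. Hence X_12 = X_0 + Σ_{t<12} Y_t with i.i.d. increments Y_t = y(d_t) ∈ {+1, −1, 0}.
Outcome values over d=0..7: [1, 1, 1, 1, 1, 1, 1, -1]
Σy = 6, Σy² = 8, M = 8
μ = 6/8 = 3/4,  σ² = 8/8 − (3/4)² = 7/16
E[X_12] = 16 + 12·(3/4) = 25

25


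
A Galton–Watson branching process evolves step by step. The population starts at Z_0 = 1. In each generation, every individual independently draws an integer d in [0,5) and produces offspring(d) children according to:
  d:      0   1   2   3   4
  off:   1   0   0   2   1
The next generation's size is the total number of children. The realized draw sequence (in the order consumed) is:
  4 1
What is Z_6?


gen 0: Z_0=1, draws=[4], offspring=[1], Z_1=1
gen 1: Z_1=1, draws=[1], offspring=[0], Z_2=0
gen 2: Z_2=0, draws=[], offspring=[], Z_3=0
gen 3: Z_3=0, draws=[], offspring=[], Z_4=0
gen 4: Z_4=0, draws=[], offspring=[], Z_5=0
gen 5: Z_5=0, draws=[], offspring=[], Z_6=0

0


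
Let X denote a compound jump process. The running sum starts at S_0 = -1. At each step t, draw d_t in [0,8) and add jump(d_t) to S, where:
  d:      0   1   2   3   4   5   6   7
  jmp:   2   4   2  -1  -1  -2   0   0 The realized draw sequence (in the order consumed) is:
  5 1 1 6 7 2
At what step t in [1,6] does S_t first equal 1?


t=0: S=-1, d=5, jump=-2, S_1=-3
t=1: S=-3, d=1, jump=4, S_2=1
t=2: S=1, d=1, jump=4, S_3=5
t=3: S=5, d=6, jump=0, S_4=5
t=4: S=5, d=7, jump=0, S_5=5
t=5: S=5, d=2, jump=2, S_6=7

2


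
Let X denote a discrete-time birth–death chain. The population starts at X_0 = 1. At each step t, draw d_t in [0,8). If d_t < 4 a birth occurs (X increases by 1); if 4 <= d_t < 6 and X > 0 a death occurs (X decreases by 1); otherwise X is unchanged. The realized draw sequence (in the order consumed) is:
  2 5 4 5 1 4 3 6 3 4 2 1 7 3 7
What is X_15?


4

t=0: X=1, d=2 → birth, X_1=2
t=1: X=2, d=5 → death, X_2=1
t=2: X=1, d=4 → death, X_3=0
t=3: X=0, d=5 → hold, X_4=0
t=4: X=0, d=1 → birth, X_5=1
t=5: X=1, d=4 → death, X_6=0
t=6: X=0, d=3 → birth, X_7=1
t=7: X=1, d=6 → hold, X_8=1
t=8: X=1, d=3 → birth, X_9=2
t=9: X=2, d=4 → death, X_10=1
t=10: X=1, d=2 → birth, X_11=2
t=11: X=2, d=1 → birth, X_12=3
t=12: X=3, d=7 → hold, X_13=3
t=13: X=3, d=3 → birth, X_14=4
t=14: X=4, d=7 → hold, X_15=4


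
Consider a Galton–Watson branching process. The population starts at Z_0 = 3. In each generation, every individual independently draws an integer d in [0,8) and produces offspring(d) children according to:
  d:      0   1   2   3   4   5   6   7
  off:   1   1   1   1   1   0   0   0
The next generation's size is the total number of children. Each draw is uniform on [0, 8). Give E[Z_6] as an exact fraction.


46875/262144

Outcome values over d=0..7: [1, 1, 1, 1, 1, 0, 0, 0]
Σy = 5, Σy² = 5, M = 8
μ = 5/8 = 5/8,  σ² = 5/8 − (5/8)² = 15/64
E[Z_0] = 3
E[Z_1] = 5/8·E[Z_0] = 15/8
E[Z_2] = 5/8·E[Z_1] = 75/64
E[Z_3] = 5/8·E[Z_2] = 375/512
E[Z_4] = 5/8·E[Z_3] = 1875/4096
E[Z_5] = 5/8·E[Z_4] = 9375/32768
E[Z_6] = 5/8·E[Z_5] = 46875/262144


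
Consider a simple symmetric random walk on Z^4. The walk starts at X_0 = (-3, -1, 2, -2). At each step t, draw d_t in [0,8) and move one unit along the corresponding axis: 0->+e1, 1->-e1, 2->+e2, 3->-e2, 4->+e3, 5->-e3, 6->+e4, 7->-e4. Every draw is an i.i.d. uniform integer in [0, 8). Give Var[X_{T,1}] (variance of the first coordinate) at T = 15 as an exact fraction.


15/4

Outcome values over d=0..7: [1, -1, 0, 0, 0, 0, 0, 0]
Σy = 0, Σy² = 2, M = 8
μ = 0/8 = 0,  σ² = 2/8 − (0)² = 1/4
Independent increments: Var[X_15] = 15·σ² = 15·(1/4) = 15/4


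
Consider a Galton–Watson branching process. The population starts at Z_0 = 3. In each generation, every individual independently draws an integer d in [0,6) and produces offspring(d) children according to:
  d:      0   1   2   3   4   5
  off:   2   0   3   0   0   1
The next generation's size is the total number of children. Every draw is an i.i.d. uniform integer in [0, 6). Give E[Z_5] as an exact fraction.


Outcome values over d=0..5: [2, 0, 3, 0, 0, 1]
Σy = 6, Σy² = 14, M = 6
μ = 6/6 = 1,  σ² = 14/6 − (1)² = 4/3
E[Z_0] = 3
E[Z_1] = 1·E[Z_0] = 3
E[Z_2] = 1·E[Z_1] = 3
E[Z_3] = 1·E[Z_2] = 3
E[Z_4] = 1·E[Z_3] = 3
E[Z_5] = 1·E[Z_4] = 3

3


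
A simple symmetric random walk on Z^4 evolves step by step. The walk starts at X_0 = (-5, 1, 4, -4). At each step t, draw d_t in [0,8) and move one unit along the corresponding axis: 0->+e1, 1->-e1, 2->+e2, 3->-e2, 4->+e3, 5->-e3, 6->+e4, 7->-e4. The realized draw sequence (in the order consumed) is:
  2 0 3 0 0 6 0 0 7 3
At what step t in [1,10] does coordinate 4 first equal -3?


t=0: X=(-5, 1, 4, -4), d=2 → +e2, X_1=(-5, 2, 4, -4)
t=1: X=(-5, 2, 4, -4), d=0 → +e1, X_2=(-4, 2, 4, -4)
t=2: X=(-4, 2, 4, -4), d=3 → -e2, X_3=(-4, 1, 4, -4)
t=3: X=(-4, 1, 4, -4), d=0 → +e1, X_4=(-3, 1, 4, -4)
t=4: X=(-3, 1, 4, -4), d=0 → +e1, X_5=(-2, 1, 4, -4)
t=5: X=(-2, 1, 4, -4), d=6 → +e4, X_6=(-2, 1, 4, -3)
t=6: X=(-2, 1, 4, -3), d=0 → +e1, X_7=(-1, 1, 4, -3)
t=7: X=(-1, 1, 4, -3), d=0 → +e1, X_8=(0, 1, 4, -3)
t=8: X=(0, 1, 4, -3), d=7 → -e4, X_9=(0, 1, 4, -4)
t=9: X=(0, 1, 4, -4), d=3 → -e2, X_10=(0, 0, 4, -4)

6
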